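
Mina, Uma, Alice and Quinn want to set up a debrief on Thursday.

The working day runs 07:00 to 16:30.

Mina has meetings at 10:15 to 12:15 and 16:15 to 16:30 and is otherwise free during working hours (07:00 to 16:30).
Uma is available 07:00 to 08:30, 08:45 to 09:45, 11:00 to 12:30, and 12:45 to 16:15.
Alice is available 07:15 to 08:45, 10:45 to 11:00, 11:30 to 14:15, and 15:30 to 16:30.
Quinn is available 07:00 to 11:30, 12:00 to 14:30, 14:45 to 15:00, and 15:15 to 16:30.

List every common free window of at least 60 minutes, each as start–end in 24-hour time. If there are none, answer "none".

Mina free within 07:00–16:30: 07:00–10:15, 12:15–16:15.
Mina ∩ Uma: 07:00–08:30, 08:45–09:45, 12:15–12:30, 12:45–16:15.
Mina ∩ Uma ∩ Alice: 07:15–08:30, 12:15–12:30, 12:45–14:15, 15:30–16:15.
Mina ∩ Uma ∩ Alice ∩ Quinn: 07:15–08:30, 12:15–12:30, 12:45–14:15, 15:30–16:15.
Windows ≥ 60 min: 07:15–08:30, 12:45–14:15.

07:15–08:30, 12:45–14:15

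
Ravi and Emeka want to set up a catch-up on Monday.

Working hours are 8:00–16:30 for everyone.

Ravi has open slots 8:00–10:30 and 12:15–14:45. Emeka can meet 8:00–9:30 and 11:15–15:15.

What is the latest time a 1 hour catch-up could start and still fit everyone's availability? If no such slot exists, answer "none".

13:45

Ravi ∩ Emeka: 08:00–09:30, 12:15–14:45.
Windows ≥ 60 min: 08:00–09:30, 12:15–14:45.
Latest start in the last window 12:15–14:45 is 14:45 − 60 min = 13:45.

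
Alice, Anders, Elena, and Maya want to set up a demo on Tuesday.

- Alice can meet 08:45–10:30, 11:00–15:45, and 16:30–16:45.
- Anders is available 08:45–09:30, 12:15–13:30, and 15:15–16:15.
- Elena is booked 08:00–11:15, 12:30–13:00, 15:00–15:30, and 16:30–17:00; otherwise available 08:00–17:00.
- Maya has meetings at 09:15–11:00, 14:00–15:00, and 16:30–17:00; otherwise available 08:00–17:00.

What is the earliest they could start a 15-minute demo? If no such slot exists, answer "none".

Elena free within 08:00–17:00: 11:15–12:30, 13:00–15:00, 15:30–16:30.
Maya free within 08:00–17:00: 08:00–09:15, 11:00–14:00, 15:00–16:30.
Alice ∩ Anders: 08:45–09:30, 12:15–13:30, 15:15–15:45.
Alice ∩ Anders ∩ Elena: 12:15–12:30, 13:00–13:30, 15:30–15:45.
Alice ∩ Anders ∩ Elena ∩ Maya: 12:15–12:30, 13:00–13:30, 15:30–15:45.
Windows ≥ 15 min: 12:15–12:30, 13:00–13:30, 15:30–15:45.
Earliest such window starts at 12:15.

12:15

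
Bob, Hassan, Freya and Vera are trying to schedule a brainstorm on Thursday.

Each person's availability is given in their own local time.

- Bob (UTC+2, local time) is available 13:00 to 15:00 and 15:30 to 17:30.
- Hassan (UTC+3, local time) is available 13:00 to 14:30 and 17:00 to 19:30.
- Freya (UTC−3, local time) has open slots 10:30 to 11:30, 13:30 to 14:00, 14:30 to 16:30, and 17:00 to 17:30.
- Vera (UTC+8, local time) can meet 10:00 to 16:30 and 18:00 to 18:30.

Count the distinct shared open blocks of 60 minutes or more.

Bob → UTC: 11:00–13:00, 13:30–15:30.
Hassan → UTC: 10:00–11:30, 14:00–16:30.
Freya → UTC: 13:30–14:30, 16:30–17:00, 17:30–19:30, 20:00–20:30.
Vera → UTC: 02:00–08:30, 10:00–10:30.
Bob ∩ Hassan: 11:00–11:30, 14:00–15:30.
Bob ∩ Hassan ∩ Freya: 14:00–14:30.
Bob ∩ Hassan ∩ Freya ∩ Vera: (none).
Windows ≥ 60 min: (none).
That's 0 windows.

0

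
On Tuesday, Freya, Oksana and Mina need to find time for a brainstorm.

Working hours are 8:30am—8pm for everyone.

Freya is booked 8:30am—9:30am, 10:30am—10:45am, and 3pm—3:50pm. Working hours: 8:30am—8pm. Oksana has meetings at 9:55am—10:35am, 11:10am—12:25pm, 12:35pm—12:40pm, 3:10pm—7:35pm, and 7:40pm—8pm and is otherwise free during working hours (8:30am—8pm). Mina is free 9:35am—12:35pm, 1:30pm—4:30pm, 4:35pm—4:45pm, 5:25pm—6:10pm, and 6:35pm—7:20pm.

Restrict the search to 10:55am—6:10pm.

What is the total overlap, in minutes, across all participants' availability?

Freya free within 08:30–20:00: 09:30–10:30, 10:45–15:00, 15:50–20:00.
Oksana free within 08:30–20:00: 08:30–09:55, 10:35–11:10, 12:25–12:35, 12:40–15:10, 19:35–19:40.
Freya ∩ Oksana: 09:30–09:55, 10:45–11:10, 12:25–12:35, 12:40–15:00, 19:35–19:40.
Freya ∩ Oksana ∩ Mina: 09:35–09:55, 10:45–11:10, 12:25–12:35, 13:30–15:00.
Restricted to 10:55–18:10: 10:55–11:10, 12:25–12:35, 13:30–15:00.
Total common minutes: 15 + 10 + 90 = 115.

115 minutes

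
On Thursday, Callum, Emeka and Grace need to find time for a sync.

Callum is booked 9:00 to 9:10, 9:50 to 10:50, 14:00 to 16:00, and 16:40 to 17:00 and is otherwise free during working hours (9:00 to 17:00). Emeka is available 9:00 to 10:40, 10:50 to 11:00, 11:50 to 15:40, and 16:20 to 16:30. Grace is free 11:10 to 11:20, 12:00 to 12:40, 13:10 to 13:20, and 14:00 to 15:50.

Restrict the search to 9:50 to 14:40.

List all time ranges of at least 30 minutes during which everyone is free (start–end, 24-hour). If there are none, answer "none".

12:00–12:40

Callum free within 09:00–17:00: 09:10–09:50, 10:50–14:00, 16:00–16:40.
Callum ∩ Emeka: 09:10–09:50, 10:50–11:00, 11:50–14:00, 16:20–16:30.
Callum ∩ Emeka ∩ Grace: 12:00–12:40, 13:10–13:20.
Restricted to 09:50–14:40: 12:00–12:40, 13:10–13:20.
Windows ≥ 30 min: 12:00–12:40.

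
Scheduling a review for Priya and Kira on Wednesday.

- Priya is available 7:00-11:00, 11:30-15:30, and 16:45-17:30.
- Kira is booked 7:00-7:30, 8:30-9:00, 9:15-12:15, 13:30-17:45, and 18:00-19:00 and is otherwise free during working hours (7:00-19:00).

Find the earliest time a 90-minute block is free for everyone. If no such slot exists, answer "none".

Kira free within 07:00–19:00: 07:30–08:30, 09:00–09:15, 12:15–13:30, 17:45–18:00.
Priya ∩ Kira: 07:30–08:30, 09:00–09:15, 12:15–13:30.
Windows ≥ 90 min: (none).

none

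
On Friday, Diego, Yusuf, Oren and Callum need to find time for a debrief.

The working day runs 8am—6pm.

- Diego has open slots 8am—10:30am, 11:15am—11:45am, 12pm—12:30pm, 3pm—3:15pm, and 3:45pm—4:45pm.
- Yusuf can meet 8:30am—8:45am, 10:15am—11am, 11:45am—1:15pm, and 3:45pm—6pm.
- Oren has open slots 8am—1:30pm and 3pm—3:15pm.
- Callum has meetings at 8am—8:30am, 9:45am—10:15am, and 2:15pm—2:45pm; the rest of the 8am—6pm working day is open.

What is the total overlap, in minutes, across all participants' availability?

Callum free within 08:00–18:00: 08:30–09:45, 10:15–14:15, 14:45–18:00.
Diego ∩ Yusuf: 08:30–08:45, 10:15–10:30, 12:00–12:30, 15:45–16:45.
Diego ∩ Yusuf ∩ Oren: 08:30–08:45, 10:15–10:30, 12:00–12:30.
Diego ∩ Yusuf ∩ Oren ∩ Callum: 08:30–08:45, 10:15–10:30, 12:00–12:30.
Total common minutes: 15 + 15 + 30 = 60.

60 minutes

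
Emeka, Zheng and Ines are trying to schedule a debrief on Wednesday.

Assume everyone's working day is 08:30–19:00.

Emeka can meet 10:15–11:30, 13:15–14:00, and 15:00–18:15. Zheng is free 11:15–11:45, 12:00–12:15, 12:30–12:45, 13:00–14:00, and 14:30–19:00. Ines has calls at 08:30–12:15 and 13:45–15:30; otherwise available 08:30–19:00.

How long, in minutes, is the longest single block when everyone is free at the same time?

165 minutes

Ines free within 08:30–19:00: 12:15–13:45, 15:30–19:00.
Emeka ∩ Zheng: 11:15–11:30, 13:15–14:00, 15:00–18:15.
Emeka ∩ Zheng ∩ Ines: 13:15–13:45, 15:30–18:15.
Common window lengths: 30, 165 min; longest is 165.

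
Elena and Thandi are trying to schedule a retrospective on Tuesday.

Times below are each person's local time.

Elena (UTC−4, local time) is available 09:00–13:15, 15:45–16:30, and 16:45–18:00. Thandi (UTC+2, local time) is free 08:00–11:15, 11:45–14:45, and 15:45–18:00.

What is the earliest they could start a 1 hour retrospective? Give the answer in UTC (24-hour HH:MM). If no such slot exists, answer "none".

Elena → UTC: 13:00–17:15, 19:45–20:30, 20:45–22:00.
Thandi → UTC: 06:00–09:15, 09:45–12:45, 13:45–16:00.
Elena ∩ Thandi: 13:45–16:00.
Windows ≥ 60 min: 13:45–16:00.
Earliest such window starts at 13:45.

13:45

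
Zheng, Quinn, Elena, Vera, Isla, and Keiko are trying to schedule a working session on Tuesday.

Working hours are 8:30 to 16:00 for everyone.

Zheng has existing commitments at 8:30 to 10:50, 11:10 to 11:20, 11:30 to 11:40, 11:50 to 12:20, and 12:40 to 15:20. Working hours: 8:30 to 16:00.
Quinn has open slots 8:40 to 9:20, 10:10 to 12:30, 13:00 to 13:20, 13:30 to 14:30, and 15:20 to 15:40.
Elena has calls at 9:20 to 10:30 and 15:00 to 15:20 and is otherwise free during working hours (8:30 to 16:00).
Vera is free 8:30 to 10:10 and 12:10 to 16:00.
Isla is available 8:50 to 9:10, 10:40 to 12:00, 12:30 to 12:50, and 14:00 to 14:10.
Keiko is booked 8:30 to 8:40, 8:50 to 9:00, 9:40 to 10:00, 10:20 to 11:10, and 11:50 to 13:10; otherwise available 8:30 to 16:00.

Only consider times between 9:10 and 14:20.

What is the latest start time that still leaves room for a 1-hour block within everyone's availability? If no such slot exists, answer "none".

Zheng free within 08:30–16:00: 10:50–11:10, 11:20–11:30, 11:40–11:50, 12:20–12:40, 15:20–16:00.
Elena free within 08:30–16:00: 08:30–09:20, 10:30–15:00, 15:20–16:00.
Keiko free within 08:30–16:00: 08:40–08:50, 09:00–09:40, 10:00–10:20, 11:10–11:50, 13:10–16:00.
Zheng ∩ Quinn: 10:50–11:10, 11:20–11:30, 11:40–11:50, 12:20–12:30, 15:20–15:40.
Zheng ∩ Quinn ∩ Elena: 10:50–11:10, 11:20–11:30, 11:40–11:50, 12:20–12:30, 15:20–15:40.
Zheng ∩ Quinn ∩ Elena ∩ Vera: 12:20–12:30, 15:20–15:40.
Zheng ∩ Quinn ∩ Elena ∩ Vera ∩ Isla: (none).
Zheng ∩ Quinn ∩ Elena ∩ Vera ∩ Isla ∩ Keiko: (none).
Restricted to 09:10–14:20: (none).
Windows ≥ 60 min: (none).

none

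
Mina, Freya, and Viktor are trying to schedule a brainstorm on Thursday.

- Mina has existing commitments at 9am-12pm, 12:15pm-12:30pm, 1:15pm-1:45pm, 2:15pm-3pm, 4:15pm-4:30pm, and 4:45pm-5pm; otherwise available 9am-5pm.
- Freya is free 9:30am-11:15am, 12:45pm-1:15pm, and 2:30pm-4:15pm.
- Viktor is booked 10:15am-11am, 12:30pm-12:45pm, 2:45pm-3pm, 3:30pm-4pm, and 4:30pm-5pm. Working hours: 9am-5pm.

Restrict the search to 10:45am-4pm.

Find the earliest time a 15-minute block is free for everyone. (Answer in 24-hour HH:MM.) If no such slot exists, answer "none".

Mina free within 09:00–17:00: 12:00–12:15, 12:30–13:15, 13:45–14:15, 15:00–16:15, 16:30–16:45.
Viktor free within 09:00–17:00: 09:00–10:15, 11:00–12:30, 12:45–14:45, 15:00–15:30, 16:00–16:30.
Mina ∩ Freya: 12:45–13:15, 15:00–16:15.
Mina ∩ Freya ∩ Viktor: 12:45–13:15, 15:00–15:30, 16:00–16:15.
Restricted to 10:45–16:00: 12:45–13:15, 15:00–15:30.
Windows ≥ 15 min: 12:45–13:15, 15:00–15:30.
Earliest such window starts at 12:45.

12:45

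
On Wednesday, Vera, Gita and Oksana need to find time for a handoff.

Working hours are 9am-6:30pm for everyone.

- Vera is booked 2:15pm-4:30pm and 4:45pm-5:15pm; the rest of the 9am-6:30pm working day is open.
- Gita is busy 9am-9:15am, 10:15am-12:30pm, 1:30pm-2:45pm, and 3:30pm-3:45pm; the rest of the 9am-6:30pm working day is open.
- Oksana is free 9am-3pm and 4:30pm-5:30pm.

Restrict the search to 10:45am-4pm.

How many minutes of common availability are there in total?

60 minutes

Vera free within 09:00–18:30: 09:00–14:15, 16:30–16:45, 17:15–18:30.
Gita free within 09:00–18:30: 09:15–10:15, 12:30–13:30, 14:45–15:30, 15:45–18:30.
Vera ∩ Gita: 09:15–10:15, 12:30–13:30, 16:30–16:45, 17:15–18:30.
Vera ∩ Gita ∩ Oksana: 09:15–10:15, 12:30–13:30, 16:30–16:45, 17:15–17:30.
Restricted to 10:45–16:00: 12:30–13:30.
Total common minutes: 60.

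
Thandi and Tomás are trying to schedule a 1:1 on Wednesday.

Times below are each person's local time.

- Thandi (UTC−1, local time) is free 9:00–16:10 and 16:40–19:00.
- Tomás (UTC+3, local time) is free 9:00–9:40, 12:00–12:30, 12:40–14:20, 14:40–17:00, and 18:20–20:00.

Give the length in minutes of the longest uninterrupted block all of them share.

Thandi → UTC: 10:00–17:10, 17:40–20:00.
Tomás → UTC: 06:00–06:40, 09:00–09:30, 09:40–11:20, 11:40–14:00, 15:20–17:00.
Thandi ∩ Tomás: 10:00–11:20, 11:40–14:00, 15:20–17:00.
Common window lengths: 80, 140, 100 min; longest is 140.

140 minutes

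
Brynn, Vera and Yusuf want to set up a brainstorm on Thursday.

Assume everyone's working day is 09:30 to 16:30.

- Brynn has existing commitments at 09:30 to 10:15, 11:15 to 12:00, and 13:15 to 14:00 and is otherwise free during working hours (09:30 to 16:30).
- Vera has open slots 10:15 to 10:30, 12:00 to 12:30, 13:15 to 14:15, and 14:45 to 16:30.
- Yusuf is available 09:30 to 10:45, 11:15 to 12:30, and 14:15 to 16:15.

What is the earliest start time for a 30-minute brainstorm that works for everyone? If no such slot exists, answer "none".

Brynn free within 09:30–16:30: 10:15–11:15, 12:00–13:15, 14:00–16:30.
Brynn ∩ Vera: 10:15–10:30, 12:00–12:30, 14:00–14:15, 14:45–16:30.
Brynn ∩ Vera ∩ Yusuf: 10:15–10:30, 12:00–12:30, 14:45–16:15.
Windows ≥ 30 min: 12:00–12:30, 14:45–16:15.
Earliest such window starts at 12:00.

12:00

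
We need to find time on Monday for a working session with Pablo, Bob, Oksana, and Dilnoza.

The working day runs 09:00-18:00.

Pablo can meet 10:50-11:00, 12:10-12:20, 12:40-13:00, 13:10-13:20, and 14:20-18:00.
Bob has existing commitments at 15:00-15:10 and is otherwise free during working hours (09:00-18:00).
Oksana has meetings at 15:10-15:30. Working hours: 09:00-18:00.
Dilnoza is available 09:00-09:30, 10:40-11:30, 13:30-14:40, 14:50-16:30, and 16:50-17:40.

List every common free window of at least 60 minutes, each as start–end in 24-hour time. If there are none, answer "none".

15:30–16:30

Bob free within 09:00–18:00: 09:00–15:00, 15:10–18:00.
Oksana free within 09:00–18:00: 09:00–15:10, 15:30–18:00.
Pablo ∩ Bob: 10:50–11:00, 12:10–12:20, 12:40–13:00, 13:10–13:20, 14:20–15:00, 15:10–18:00.
Pablo ∩ Bob ∩ Oksana: 10:50–11:00, 12:10–12:20, 12:40–13:00, 13:10–13:20, 14:20–15:00, 15:30–18:00.
Pablo ∩ Bob ∩ Oksana ∩ Dilnoza: 10:50–11:00, 14:20–14:40, 14:50–15:00, 15:30–16:30, 16:50–17:40.
Windows ≥ 60 min: 15:30–16:30.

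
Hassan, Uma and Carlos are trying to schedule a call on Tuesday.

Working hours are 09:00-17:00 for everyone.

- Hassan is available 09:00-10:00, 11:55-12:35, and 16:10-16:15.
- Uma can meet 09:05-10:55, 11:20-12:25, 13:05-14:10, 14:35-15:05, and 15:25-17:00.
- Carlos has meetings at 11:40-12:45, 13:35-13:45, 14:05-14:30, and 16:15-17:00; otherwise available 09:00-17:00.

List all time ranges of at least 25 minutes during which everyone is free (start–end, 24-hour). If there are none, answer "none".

09:05–10:00

Carlos free within 09:00–17:00: 09:00–11:40, 12:45–13:35, 13:45–14:05, 14:30–16:15.
Hassan ∩ Uma: 09:05–10:00, 11:55–12:25, 16:10–16:15.
Hassan ∩ Uma ∩ Carlos: 09:05–10:00, 16:10–16:15.
Windows ≥ 25 min: 09:05–10:00.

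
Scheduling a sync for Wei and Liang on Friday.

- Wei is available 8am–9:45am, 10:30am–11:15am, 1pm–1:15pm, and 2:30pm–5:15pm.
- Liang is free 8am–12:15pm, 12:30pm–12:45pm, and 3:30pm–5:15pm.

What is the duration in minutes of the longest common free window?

Wei ∩ Liang: 08:00–09:45, 10:30–11:15, 15:30–17:15.
Common window lengths: 105, 45, 105 min; longest is 105.

105 minutes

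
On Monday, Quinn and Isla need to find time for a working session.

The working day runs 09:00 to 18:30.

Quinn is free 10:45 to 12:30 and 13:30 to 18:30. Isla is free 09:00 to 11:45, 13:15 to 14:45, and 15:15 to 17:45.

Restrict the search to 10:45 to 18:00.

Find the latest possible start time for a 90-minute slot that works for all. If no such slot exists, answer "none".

16:15

Quinn ∩ Isla: 10:45–11:45, 13:30–14:45, 15:15–17:45.
Restricted to 10:45–18:00: 10:45–11:45, 13:30–14:45, 15:15–17:45.
Windows ≥ 90 min: 15:15–17:45.
Latest start in the last window 15:15–17:45 is 17:45 − 90 min = 16:15.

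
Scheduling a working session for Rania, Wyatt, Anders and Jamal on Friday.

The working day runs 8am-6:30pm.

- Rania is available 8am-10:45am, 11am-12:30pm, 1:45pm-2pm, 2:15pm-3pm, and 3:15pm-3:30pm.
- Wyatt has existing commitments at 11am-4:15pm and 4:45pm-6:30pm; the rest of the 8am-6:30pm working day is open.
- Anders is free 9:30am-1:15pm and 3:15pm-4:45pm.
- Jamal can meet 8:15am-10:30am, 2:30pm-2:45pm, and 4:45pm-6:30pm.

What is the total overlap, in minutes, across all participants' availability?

60 minutes

Wyatt free within 08:00–18:30: 08:00–11:00, 16:15–16:45.
Rania ∩ Wyatt: 08:00–10:45.
Rania ∩ Wyatt ∩ Anders: 09:30–10:45.
Rania ∩ Wyatt ∩ Anders ∩ Jamal: 09:30–10:30.
Total common minutes: 60.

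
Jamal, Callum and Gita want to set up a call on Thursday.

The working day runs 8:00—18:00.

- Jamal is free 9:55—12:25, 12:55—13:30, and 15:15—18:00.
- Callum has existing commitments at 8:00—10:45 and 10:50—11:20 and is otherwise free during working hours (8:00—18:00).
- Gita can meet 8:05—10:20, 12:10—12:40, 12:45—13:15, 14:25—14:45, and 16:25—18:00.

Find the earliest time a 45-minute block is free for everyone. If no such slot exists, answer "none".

16:25

Callum free within 08:00–18:00: 10:45–10:50, 11:20–18:00.
Jamal ∩ Callum: 10:45–10:50, 11:20–12:25, 12:55–13:30, 15:15–18:00.
Jamal ∩ Callum ∩ Gita: 12:10–12:25, 12:55–13:15, 16:25–18:00.
Windows ≥ 45 min: 16:25–18:00.
Earliest such window starts at 16:25.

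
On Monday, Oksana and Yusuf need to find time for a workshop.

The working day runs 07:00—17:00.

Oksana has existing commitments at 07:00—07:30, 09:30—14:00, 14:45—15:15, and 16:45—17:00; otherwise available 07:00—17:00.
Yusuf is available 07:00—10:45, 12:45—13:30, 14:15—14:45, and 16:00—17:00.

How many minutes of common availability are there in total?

Oksana free within 07:00–17:00: 07:30–09:30, 14:00–14:45, 15:15–16:45.
Oksana ∩ Yusuf: 07:30–09:30, 14:15–14:45, 16:00–16:45.
Total common minutes: 120 + 30 + 45 = 195.

195 minutes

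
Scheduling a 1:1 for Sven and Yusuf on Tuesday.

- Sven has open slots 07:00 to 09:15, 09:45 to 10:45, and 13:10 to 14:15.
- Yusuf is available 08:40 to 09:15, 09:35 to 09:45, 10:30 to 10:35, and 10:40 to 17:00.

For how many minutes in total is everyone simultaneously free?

Sven ∩ Yusuf: 08:40–09:15, 10:30–10:35, 10:40–10:45, 13:10–14:15.
Total common minutes: 35 + 5 + 5 + 65 = 110.

110 minutes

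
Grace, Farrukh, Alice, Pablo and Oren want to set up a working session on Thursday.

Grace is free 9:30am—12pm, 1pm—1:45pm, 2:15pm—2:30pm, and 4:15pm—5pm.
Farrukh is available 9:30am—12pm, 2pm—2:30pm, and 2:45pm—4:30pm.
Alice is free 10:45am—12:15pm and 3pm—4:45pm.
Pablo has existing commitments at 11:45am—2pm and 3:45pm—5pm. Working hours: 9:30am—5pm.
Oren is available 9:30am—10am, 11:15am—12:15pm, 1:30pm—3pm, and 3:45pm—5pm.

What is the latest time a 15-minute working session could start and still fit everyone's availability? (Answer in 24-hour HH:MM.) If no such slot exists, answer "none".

11:30

Pablo free within 09:30–17:00: 09:30–11:45, 14:00–15:45.
Grace ∩ Farrukh: 09:30–12:00, 14:15–14:30, 16:15–16:30.
Grace ∩ Farrukh ∩ Alice: 10:45–12:00, 16:15–16:30.
Grace ∩ Farrukh ∩ Alice ∩ Pablo: 10:45–11:45.
Grace ∩ Farrukh ∩ Alice ∩ Pablo ∩ Oren: 11:15–11:45.
Windows ≥ 15 min: 11:15–11:45.
Latest start in the last window 11:15–11:45 is 11:45 − 15 min = 11:30.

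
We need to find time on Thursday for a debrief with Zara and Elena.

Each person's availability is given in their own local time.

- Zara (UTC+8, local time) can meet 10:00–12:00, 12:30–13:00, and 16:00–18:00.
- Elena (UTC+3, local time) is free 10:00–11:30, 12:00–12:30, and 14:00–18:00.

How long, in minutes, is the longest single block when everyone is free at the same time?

30 minutes

Zara → UTC: 02:00–04:00, 04:30–05:00, 08:00–10:00.
Elena → UTC: 07:00–08:30, 09:00–09:30, 11:00–15:00.
Zara ∩ Elena: 08:00–08:30, 09:00–09:30.
Common window lengths: 30, 30 min; longest is 30.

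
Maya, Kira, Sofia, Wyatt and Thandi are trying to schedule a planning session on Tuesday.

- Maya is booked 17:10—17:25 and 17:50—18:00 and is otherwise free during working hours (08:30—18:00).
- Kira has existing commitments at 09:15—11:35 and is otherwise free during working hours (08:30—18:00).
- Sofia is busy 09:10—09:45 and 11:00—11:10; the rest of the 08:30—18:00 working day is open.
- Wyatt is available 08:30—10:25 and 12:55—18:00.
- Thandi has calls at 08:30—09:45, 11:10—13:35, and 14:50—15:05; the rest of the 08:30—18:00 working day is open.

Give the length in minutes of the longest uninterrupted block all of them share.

Maya free within 08:30–18:00: 08:30–17:10, 17:25–17:50.
Kira free within 08:30–18:00: 08:30–09:15, 11:35–18:00.
Sofia free within 08:30–18:00: 08:30–09:10, 09:45–11:00, 11:10–18:00.
Thandi free within 08:30–18:00: 09:45–11:10, 13:35–14:50, 15:05–18:00.
Maya ∩ Kira: 08:30–09:15, 11:35–17:10, 17:25–17:50.
Maya ∩ Kira ∩ Sofia: 08:30–09:10, 11:35–17:10, 17:25–17:50.
Maya ∩ Kira ∩ Sofia ∩ Wyatt: 08:30–09:10, 12:55–17:10, 17:25–17:50.
Maya ∩ Kira ∩ Sofia ∩ Wyatt ∩ Thandi: 13:35–14:50, 15:05–17:10, 17:25–17:50.
Common window lengths: 75, 125, 25 min; longest is 125.

125 minutes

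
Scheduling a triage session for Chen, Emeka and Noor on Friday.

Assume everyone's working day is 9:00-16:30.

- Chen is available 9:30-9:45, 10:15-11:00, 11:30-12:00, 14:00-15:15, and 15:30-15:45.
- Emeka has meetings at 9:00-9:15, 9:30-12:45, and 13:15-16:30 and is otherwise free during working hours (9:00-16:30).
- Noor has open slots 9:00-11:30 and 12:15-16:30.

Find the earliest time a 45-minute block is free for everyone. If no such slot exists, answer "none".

none

Emeka free within 09:00–16:30: 09:15–09:30, 12:45–13:15.
Chen ∩ Emeka: (none).
Chen ∩ Emeka ∩ Noor: (none).
Windows ≥ 45 min: (none).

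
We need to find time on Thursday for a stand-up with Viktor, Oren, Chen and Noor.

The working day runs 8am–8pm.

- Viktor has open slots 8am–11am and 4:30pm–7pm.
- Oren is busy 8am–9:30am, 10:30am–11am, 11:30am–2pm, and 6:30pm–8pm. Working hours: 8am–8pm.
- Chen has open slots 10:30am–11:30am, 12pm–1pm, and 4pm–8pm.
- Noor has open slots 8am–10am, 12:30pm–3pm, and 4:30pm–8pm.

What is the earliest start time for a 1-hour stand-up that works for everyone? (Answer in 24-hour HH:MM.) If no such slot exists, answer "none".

16:30

Oren free within 08:00–20:00: 09:30–10:30, 11:00–11:30, 14:00–18:30.
Viktor ∩ Oren: 09:30–10:30, 16:30–18:30.
Viktor ∩ Oren ∩ Chen: 16:30–18:30.
Viktor ∩ Oren ∩ Chen ∩ Noor: 16:30–18:30.
Windows ≥ 60 min: 16:30–18:30.
Earliest such window starts at 16:30.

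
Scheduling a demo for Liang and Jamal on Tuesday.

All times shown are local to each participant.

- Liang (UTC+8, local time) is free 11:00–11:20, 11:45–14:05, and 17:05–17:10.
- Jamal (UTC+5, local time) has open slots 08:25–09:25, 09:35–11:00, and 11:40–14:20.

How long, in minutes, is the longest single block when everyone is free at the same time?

85 minutes

Liang → UTC: 03:00–03:20, 03:45–06:05, 09:05–09:10.
Jamal → UTC: 03:25–04:25, 04:35–06:00, 06:40–09:20.
Liang ∩ Jamal: 03:45–04:25, 04:35–06:00, 09:05–09:10.
Common window lengths: 40, 85, 5 min; longest is 85.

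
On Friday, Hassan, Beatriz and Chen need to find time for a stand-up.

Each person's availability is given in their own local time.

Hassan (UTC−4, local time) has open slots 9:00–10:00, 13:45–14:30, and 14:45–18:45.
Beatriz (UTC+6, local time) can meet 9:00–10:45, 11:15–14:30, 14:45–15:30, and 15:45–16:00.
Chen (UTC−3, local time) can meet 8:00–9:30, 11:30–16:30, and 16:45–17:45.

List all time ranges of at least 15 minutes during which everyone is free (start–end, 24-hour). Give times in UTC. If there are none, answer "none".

none

Hassan → UTC: 13:00–14:00, 17:45–18:30, 18:45–22:45.
Beatriz → UTC: 03:00–04:45, 05:15–08:30, 08:45–09:30, 09:45–10:00.
Chen → UTC: 11:00–12:30, 14:30–19:30, 19:45–20:45.
Hassan ∩ Beatriz: (none).
Hassan ∩ Beatriz ∩ Chen: (none).
Windows ≥ 15 min: (none).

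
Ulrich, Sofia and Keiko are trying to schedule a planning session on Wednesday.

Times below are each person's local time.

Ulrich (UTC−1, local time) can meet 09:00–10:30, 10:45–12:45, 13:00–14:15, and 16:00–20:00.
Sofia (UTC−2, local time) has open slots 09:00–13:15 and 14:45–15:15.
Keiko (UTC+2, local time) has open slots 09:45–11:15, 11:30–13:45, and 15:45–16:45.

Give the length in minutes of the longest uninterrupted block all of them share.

45 minutes

Ulrich → UTC: 10:00–11:30, 11:45–13:45, 14:00–15:15, 17:00–21:00.
Sofia → UTC: 11:00–15:15, 16:45–17:15.
Keiko → UTC: 07:45–09:15, 09:30–11:45, 13:45–14:45.
Ulrich ∩ Sofia: 11:00–11:30, 11:45–13:45, 14:00–15:15, 17:00–17:15.
Ulrich ∩ Sofia ∩ Keiko: 11:00–11:30, 14:00–14:45.
Common window lengths: 30, 45 min; longest is 45.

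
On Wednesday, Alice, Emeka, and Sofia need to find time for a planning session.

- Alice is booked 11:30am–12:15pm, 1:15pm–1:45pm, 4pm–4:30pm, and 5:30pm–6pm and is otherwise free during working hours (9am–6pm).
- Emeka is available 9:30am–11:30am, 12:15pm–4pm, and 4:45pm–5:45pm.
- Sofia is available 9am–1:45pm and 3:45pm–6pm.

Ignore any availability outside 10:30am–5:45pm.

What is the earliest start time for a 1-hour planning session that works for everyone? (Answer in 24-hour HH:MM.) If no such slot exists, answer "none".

10:30

Alice free within 09:00–18:00: 09:00–11:30, 12:15–13:15, 13:45–16:00, 16:30–17:30.
Alice ∩ Emeka: 09:30–11:30, 12:15–13:15, 13:45–16:00, 16:45–17:30.
Alice ∩ Emeka ∩ Sofia: 09:30–11:30, 12:15–13:15, 15:45–16:00, 16:45–17:30.
Restricted to 10:30–17:45: 10:30–11:30, 12:15–13:15, 15:45–16:00, 16:45–17:30.
Windows ≥ 60 min: 10:30–11:30, 12:15–13:15.
Earliest such window starts at 10:30.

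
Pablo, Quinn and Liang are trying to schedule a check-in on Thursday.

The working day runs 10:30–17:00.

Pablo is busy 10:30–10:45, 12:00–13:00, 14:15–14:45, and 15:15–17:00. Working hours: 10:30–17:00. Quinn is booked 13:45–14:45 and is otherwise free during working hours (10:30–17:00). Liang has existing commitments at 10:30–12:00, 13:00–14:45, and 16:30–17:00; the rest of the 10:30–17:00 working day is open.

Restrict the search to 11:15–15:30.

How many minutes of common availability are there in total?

Pablo free within 10:30–17:00: 10:45–12:00, 13:00–14:15, 14:45–15:15.
Quinn free within 10:30–17:00: 10:30–13:45, 14:45–17:00.
Liang free within 10:30–17:00: 12:00–13:00, 14:45–16:30.
Pablo ∩ Quinn: 10:45–12:00, 13:00–13:45, 14:45–15:15.
Pablo ∩ Quinn ∩ Liang: 14:45–15:15.
Restricted to 11:15–15:30: 14:45–15:15.
Total common minutes: 30.

30 minutes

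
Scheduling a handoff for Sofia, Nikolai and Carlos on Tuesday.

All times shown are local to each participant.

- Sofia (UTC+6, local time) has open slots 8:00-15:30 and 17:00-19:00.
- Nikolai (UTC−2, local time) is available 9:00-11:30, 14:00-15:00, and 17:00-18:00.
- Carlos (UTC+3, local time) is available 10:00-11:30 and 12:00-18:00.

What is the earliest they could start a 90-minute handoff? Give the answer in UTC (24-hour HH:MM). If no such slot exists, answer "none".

11:00

Sofia → UTC: 02:00–09:30, 11:00–13:00.
Nikolai → UTC: 11:00–13:30, 16:00–17:00, 19:00–20:00.
Carlos → UTC: 07:00–08:30, 09:00–15:00.
Sofia ∩ Nikolai: 11:00–13:00.
Sofia ∩ Nikolai ∩ Carlos: 11:00–13:00.
Windows ≥ 90 min: 11:00–13:00.
Earliest such window starts at 11:00.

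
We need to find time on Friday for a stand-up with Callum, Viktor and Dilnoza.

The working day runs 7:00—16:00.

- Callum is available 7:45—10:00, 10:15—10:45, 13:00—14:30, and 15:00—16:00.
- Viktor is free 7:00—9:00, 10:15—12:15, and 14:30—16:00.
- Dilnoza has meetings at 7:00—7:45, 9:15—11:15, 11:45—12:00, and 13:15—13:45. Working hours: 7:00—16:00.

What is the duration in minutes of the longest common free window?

Dilnoza free within 07:00–16:00: 07:45–09:15, 11:15–11:45, 12:00–13:15, 13:45–16:00.
Callum ∩ Viktor: 07:45–09:00, 10:15–10:45, 15:00–16:00.
Callum ∩ Viktor ∩ Dilnoza: 07:45–09:00, 15:00–16:00.
Common window lengths: 75, 60 min; longest is 75.

75 minutes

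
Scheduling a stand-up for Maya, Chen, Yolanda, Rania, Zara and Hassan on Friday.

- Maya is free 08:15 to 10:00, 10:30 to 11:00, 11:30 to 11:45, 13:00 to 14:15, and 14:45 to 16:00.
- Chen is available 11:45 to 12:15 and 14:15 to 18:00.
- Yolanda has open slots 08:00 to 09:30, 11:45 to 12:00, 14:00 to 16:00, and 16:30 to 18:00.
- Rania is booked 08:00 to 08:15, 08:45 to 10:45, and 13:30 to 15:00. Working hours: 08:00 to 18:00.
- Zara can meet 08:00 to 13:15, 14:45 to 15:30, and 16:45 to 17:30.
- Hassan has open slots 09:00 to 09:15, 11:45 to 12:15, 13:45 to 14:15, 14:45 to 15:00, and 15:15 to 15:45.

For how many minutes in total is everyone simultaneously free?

15 minutes

Rania free within 08:00–18:00: 08:15–08:45, 10:45–13:30, 15:00–18:00.
Maya ∩ Chen: 14:45–16:00.
Maya ∩ Chen ∩ Yolanda: 14:45–16:00.
Maya ∩ Chen ∩ Yolanda ∩ Rania: 15:00–16:00.
Maya ∩ Chen ∩ Yolanda ∩ Rania ∩ Zara: 15:00–15:30.
Maya ∩ Chen ∩ Yolanda ∩ Rania ∩ Zara ∩ Hassan: 15:15–15:30.
Total common minutes: 15.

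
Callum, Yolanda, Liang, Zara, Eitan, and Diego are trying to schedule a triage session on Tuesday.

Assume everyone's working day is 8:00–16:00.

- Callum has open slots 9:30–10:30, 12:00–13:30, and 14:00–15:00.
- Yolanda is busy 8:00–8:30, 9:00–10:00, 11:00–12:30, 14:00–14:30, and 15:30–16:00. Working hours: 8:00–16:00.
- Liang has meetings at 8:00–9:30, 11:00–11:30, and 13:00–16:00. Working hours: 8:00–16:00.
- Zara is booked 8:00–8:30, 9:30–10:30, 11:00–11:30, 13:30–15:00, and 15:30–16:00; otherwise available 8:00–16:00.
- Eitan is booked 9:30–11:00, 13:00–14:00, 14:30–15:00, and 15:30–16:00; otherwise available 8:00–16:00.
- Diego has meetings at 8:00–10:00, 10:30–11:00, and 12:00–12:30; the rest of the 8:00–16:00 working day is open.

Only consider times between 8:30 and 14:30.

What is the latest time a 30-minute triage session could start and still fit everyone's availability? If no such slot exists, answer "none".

12:30

Yolanda free within 08:00–16:00: 08:30–09:00, 10:00–11:00, 12:30–14:00, 14:30–15:30.
Liang free within 08:00–16:00: 09:30–11:00, 11:30–13:00.
Zara free within 08:00–16:00: 08:30–09:30, 10:30–11:00, 11:30–13:30, 15:00–15:30.
Eitan free within 08:00–16:00: 08:00–09:30, 11:00–13:00, 14:00–14:30, 15:00–15:30.
Diego free within 08:00–16:00: 10:00–10:30, 11:00–12:00, 12:30–16:00.
Callum ∩ Yolanda: 10:00–10:30, 12:30–13:30, 14:30–15:00.
Callum ∩ Yolanda ∩ Liang: 10:00–10:30, 12:30–13:00.
Callum ∩ Yolanda ∩ Liang ∩ Zara: 12:30–13:00.
Callum ∩ Yolanda ∩ Liang ∩ Zara ∩ Eitan: 12:30–13:00.
Callum ∩ Yolanda ∩ Liang ∩ Zara ∩ Eitan ∩ Diego: 12:30–13:00.
Restricted to 08:30–14:30: 12:30–13:00.
Windows ≥ 30 min: 12:30–13:00.
Latest start in the last window 12:30–13:00 is 13:00 − 30 min = 12:30.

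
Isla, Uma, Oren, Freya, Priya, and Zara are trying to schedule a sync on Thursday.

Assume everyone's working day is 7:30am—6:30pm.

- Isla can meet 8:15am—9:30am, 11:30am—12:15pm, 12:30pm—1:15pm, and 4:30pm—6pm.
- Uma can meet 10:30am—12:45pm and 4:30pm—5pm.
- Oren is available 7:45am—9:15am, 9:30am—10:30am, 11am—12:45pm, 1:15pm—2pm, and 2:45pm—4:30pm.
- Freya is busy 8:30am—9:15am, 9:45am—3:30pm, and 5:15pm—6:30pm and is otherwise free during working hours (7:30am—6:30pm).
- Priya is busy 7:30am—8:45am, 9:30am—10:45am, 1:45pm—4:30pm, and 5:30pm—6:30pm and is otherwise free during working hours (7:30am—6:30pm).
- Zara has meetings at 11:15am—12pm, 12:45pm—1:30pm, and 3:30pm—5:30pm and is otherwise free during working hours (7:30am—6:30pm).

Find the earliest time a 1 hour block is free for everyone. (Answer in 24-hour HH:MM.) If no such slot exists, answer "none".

Freya free within 07:30–18:30: 07:30–08:30, 09:15–09:45, 15:30–17:15.
Priya free within 07:30–18:30: 08:45–09:30, 10:45–13:45, 16:30–17:30.
Zara free within 07:30–18:30: 07:30–11:15, 12:00–12:45, 13:30–15:30, 17:30–18:30.
Isla ∩ Uma: 11:30–12:15, 12:30–12:45, 16:30–17:00.
Isla ∩ Uma ∩ Oren: 11:30–12:15, 12:30–12:45.
Isla ∩ Uma ∩ Oren ∩ Freya: (none).
Isla ∩ Uma ∩ Oren ∩ Freya ∩ Priya: (none).
Isla ∩ Uma ∩ Oren ∩ Freya ∩ Priya ∩ Zara: (none).
Windows ≥ 60 min: (none).

none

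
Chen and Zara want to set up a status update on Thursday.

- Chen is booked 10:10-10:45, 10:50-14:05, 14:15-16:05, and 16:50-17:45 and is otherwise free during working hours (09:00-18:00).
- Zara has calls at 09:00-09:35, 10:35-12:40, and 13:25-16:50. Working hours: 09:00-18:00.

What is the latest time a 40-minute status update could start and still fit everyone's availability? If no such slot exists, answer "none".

none

Chen free within 09:00–18:00: 09:00–10:10, 10:45–10:50, 14:05–14:15, 16:05–16:50, 17:45–18:00.
Zara free within 09:00–18:00: 09:35–10:35, 12:40–13:25, 16:50–18:00.
Chen ∩ Zara: 09:35–10:10, 17:45–18:00.
Windows ≥ 40 min: (none).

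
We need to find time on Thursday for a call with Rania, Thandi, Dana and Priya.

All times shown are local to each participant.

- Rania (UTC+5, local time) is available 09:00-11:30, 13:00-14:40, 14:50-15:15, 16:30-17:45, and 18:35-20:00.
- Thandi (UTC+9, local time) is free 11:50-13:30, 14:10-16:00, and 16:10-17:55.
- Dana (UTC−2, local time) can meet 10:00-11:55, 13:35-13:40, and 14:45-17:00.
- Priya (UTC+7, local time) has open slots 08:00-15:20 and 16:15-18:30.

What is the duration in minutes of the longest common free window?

Rania → UTC: 04:00–06:30, 08:00–09:40, 09:50–10:15, 11:30–12:45, 13:35–15:00.
Thandi → UTC: 02:50–04:30, 05:10–07:00, 07:10–08:55.
Dana → UTC: 12:00–13:55, 15:35–15:40, 16:45–19:00.
Priya → UTC: 01:00–08:20, 09:15–11:30.
Rania ∩ Thandi: 04:00–04:30, 05:10–06:30, 08:00–08:55.
Rania ∩ Thandi ∩ Dana: (none).
Rania ∩ Thandi ∩ Dana ∩ Priya: (none).
No common window.

0 minutes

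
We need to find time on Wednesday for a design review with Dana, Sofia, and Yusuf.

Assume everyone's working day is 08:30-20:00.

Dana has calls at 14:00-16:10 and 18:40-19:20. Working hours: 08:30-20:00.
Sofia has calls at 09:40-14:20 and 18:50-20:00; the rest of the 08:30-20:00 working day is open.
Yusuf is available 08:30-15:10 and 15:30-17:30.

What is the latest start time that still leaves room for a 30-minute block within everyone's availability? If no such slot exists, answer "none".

17:00

Dana free within 08:30–20:00: 08:30–14:00, 16:10–18:40, 19:20–20:00.
Sofia free within 08:30–20:00: 08:30–09:40, 14:20–18:50.
Dana ∩ Sofia: 08:30–09:40, 16:10–18:40.
Dana ∩ Sofia ∩ Yusuf: 08:30–09:40, 16:10–17:30.
Windows ≥ 30 min: 08:30–09:40, 16:10–17:30.
Latest start in the last window 16:10–17:30 is 17:30 − 30 min = 17:00.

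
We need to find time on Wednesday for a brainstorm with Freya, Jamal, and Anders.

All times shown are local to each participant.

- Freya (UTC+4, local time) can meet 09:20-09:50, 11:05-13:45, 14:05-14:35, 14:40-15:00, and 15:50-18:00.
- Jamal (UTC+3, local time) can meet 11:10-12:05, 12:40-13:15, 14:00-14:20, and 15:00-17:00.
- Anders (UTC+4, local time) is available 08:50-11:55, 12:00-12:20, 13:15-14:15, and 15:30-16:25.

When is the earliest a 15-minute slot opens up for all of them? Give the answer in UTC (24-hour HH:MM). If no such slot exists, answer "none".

12:00

Freya → UTC: 05:20–05:50, 07:05–09:45, 10:05–10:35, 10:40–11:00, 11:50–14:00.
Jamal → UTC: 08:10–09:05, 09:40–10:15, 11:00–11:20, 12:00–14:00.
Anders → UTC: 04:50–07:55, 08:00–08:20, 09:15–10:15, 11:30–12:25.
Freya ∩ Jamal: 08:10–09:05, 09:40–09:45, 10:05–10:15, 12:00–14:00.
Freya ∩ Jamal ∩ Anders: 08:10–08:20, 09:40–09:45, 10:05–10:15, 12:00–12:25.
Windows ≥ 15 min: 12:00–12:25.
Earliest such window starts at 12:00.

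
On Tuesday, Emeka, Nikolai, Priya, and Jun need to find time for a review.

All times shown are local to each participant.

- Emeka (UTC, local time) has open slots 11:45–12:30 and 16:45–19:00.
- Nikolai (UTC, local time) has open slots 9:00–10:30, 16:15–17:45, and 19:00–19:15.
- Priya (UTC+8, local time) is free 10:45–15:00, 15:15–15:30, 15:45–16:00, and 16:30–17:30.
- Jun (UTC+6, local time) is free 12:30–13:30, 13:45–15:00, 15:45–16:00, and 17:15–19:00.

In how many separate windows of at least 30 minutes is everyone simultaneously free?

Emeka → UTC: 11:45–12:30, 16:45–19:00.
Nikolai → UTC: 09:00–10:30, 16:15–17:45, 19:00–19:15.
Priya → UTC: 02:45–07:00, 07:15–07:30, 07:45–08:00, 08:30–09:30.
Jun → UTC: 06:30–07:30, 07:45–09:00, 09:45–10:00, 11:15–13:00.
Emeka ∩ Nikolai: 16:45–17:45.
Emeka ∩ Nikolai ∩ Priya: (none).
Emeka ∩ Nikolai ∩ Priya ∩ Jun: (none).
Windows ≥ 30 min: (none).
That's 0 windows.

0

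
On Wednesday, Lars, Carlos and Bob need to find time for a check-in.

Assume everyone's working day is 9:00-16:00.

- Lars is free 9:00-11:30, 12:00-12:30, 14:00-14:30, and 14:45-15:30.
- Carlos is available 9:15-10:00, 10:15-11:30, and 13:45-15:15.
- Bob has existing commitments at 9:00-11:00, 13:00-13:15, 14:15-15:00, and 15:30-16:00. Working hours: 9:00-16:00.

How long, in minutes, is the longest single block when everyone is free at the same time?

30 minutes

Bob free within 09:00–16:00: 11:00–13:00, 13:15–14:15, 15:00–15:30.
Lars ∩ Carlos: 09:15–10:00, 10:15–11:30, 14:00–14:30, 14:45–15:15.
Lars ∩ Carlos ∩ Bob: 11:00–11:30, 14:00–14:15, 15:00–15:15.
Common window lengths: 30, 15, 15 min; longest is 30.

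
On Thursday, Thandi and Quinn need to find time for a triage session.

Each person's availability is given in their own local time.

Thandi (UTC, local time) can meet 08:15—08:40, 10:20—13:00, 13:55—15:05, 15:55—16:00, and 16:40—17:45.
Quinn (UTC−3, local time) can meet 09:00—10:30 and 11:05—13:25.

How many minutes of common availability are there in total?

125 minutes

Thandi → UTC: 08:15–08:40, 10:20–13:00, 13:55–15:05, 15:55–16:00, 16:40–17:45.
Quinn → UTC: 12:00–13:30, 14:05–16:25.
Thandi ∩ Quinn: 12:00–13:00, 14:05–15:05, 15:55–16:00.
Total common minutes: 60 + 60 + 5 = 125.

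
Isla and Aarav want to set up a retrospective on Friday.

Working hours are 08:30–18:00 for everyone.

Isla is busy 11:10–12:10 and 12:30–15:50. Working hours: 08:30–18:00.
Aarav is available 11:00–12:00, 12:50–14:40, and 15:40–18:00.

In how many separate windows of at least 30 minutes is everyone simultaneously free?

1

Isla free within 08:30–18:00: 08:30–11:10, 12:10–12:30, 15:50–18:00.
Isla ∩ Aarav: 11:00–11:10, 15:50–18:00.
Windows ≥ 30 min: 15:50–18:00.
That's 1 window.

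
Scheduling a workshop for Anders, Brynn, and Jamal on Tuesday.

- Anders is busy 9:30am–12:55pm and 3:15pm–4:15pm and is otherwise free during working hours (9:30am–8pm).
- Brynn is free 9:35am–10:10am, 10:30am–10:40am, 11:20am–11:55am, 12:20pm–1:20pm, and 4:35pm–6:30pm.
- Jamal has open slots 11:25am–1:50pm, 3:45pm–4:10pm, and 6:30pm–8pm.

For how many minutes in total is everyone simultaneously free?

25 minutes

Anders free within 09:30–20:00: 12:55–15:15, 16:15–20:00.
Anders ∩ Brynn: 12:55–13:20, 16:35–18:30.
Anders ∩ Brynn ∩ Jamal: 12:55–13:20.
Total common minutes: 25.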